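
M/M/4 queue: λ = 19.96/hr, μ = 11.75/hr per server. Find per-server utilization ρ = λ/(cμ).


ρ = λ/(cμ) = 19.96/(4·11.75) = 19.96/47.00 = 0.4247

Final: 0.4247


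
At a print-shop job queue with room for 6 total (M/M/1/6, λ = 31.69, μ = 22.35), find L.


ρ = 31.69/22.35 = 1.4179
L = ρ[1 − (K+1)ρ^K + Kρ^(K+1)] / [(1−ρ)(1−ρ^(K+1))]
Numerator: 1.4179·(1 − 7·8.125840 + 6·11.521605) = 18.785363
Denominator: (-0.4179)·(-10.521605) = 4.396948
L = 18.785363/4.396948 = 4.2724

Final: 4.2724


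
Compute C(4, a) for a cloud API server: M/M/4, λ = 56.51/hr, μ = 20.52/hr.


a = λ/μ = 2.7539; ρ = a/4 = 0.6885
P₀ = 0.053420 (from M/M/c formula)
C(c,a) = [a^c/(c!(1−ρ))]·P₀ = [57.51641/(24·0.3115)]·0.053420
= 7.69285·0.053420 = 0.410951

Final: 0.410951


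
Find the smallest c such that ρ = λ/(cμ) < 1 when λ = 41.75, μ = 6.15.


Stability requires cμ > λ ⇔ c > λ/μ.
λ/μ = 41.75/6.15 = 6.7886
Minimum integer c = ⌊6.7886⌋ + 1 = 7
Check: 7·6.15 = 43.05 > 41.75, while 6·6.15 = 36.90 ≤ 41.75

Final: 7 servers


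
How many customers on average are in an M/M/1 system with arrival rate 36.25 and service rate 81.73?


ρ = λ/μ = 36.25/81.73 = 0.4435
L = ρ/(1−ρ) = 0.4435/(1 − 0.4435) = 0.4435/0.5565 = 0.7971

Final: 0.7971


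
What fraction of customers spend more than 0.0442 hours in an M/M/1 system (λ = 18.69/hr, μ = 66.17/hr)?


W ~ Exponential(μ−λ) for M/M/1.
μ − λ = 66.17 − 18.69 = 47.4800
P(W > t) = e^{−(μ−λ)t} = e^{−2.0986} = 0.122626

Final: 0.122626


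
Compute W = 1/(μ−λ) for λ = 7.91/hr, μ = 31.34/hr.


W = 1/(μ−λ) = 1/(31.34 − 7.91) = 1/23.43 = 0.04268 hr

Final: 0.04268 hr


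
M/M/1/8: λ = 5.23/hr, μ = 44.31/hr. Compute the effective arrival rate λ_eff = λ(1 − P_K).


ρ = 0.1180; P_K = (1−ρ)ρ^8/(1−ρ^9) = 0.00000003322
λ_eff = λ(1 − P_K) = 5.23·(1 − 0.00000003322) = 5.23·1.000000 = 5.2300 /hr

Final: 5.2300 /hr


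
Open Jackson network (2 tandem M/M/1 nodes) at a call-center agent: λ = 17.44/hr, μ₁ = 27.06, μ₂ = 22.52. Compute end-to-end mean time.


Each node sees arrival rate λ = 17.44/hr (tandem ⇒ throughput preserved).
W₁ = 1/(μ₁−λ) = 1/(27.06−17.44) = 0.10395 hr
W₂ = 1/(μ₂−λ) = 1/(22.52−17.44) = 0.19685 hr
W_total = W₁ + W₂ = 0.10395 + 0.19685 = 0.30080 hr

Final: 0.30080 hr


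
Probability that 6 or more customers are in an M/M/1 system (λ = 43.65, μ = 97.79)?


ρ = 43.65/97.79 = 0.4464
P(N ≥ n) = ρ^n = 0.4464^6 = 0.007909

Final: 0.007909


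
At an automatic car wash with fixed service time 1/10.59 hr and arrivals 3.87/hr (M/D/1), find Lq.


ρ = 3.87/10.59 = 0.3654
M/D/1: Lq = ρ²/(2(1−ρ)) = 0.1335/(2·0.6346) = 0.10523

Final: 0.10523


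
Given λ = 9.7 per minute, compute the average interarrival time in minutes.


Mean interarrival time = 1/λ = 1/9.7 minute = 0.10309 minute
In minutes: 0.10309 × 1 = 0.1031 min

Final: 0.1031 min


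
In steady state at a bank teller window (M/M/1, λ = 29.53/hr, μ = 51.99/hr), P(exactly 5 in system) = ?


ρ = 29.53/51.99 = 0.5680
P_n = (1−ρ)·ρ^n = (1 − 0.5680)·0.5680^5 = 0.4320·0.059118 = 0.025539

Final: 0.025539


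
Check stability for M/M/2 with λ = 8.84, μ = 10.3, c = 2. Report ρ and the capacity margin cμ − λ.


Total capacity cμ = 2·10.3 = 20.60/hr
ρ = λ/(cμ) = 8.84/20.60 = 0.4291
Stable ⇔ ρ < 1: YES
Spare capacity = cμ − λ = 20.60 − 8.84 = 11.76/hr

Final: ρ = 0.4291; stable; margin = 11.76/hr


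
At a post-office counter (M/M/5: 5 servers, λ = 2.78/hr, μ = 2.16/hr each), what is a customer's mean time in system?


a = 1.2870; ρ = 0.2574; P₀ = 0.275896
Lq = P₀·a^c·ρ/(c!(1−ρ)²) = 0.003790
Wq = Lq/λ = 0.003790/2.78 = 0.001363 hr
W = Wq + 1/μ = 0.001363 + 0.46296 = 0.46433 hr

Final: 0.46433 hr


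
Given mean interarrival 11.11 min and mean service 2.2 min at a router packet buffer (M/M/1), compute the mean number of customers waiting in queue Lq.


λ = 60/11.11 = 5.4005 /hr
μ = 60/2.2 = 27.2727 /hr
ρ = λ/μ = 5.4005/27.2727 = 0.1980
Lq = ρ²/(1−ρ) = 0.03921/0.8020 = 0.04889

Final: 0.04889


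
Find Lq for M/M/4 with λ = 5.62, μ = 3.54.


a = λ/μ = 1.5876; ρ = a/4 = 0.3969
P₀ = 0.201877
Lq = P₀·a^c·ρ / (c!·(1−ρ)²) = 0.201877·6.35232·0.3969/(24·0.36374)
= 0.05830

Final: 0.05830


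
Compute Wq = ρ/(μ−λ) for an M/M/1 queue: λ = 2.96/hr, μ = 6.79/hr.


ρ = 2.96/6.79 = 0.4359
Wq = ρ/(μ−λ) = 0.4359/(6.79 − 2.96) = 0.4359/3.83 = 0.1138 hr

Final: 0.1138 hr


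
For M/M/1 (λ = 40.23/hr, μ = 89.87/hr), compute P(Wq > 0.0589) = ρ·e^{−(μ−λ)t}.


ρ = 40.23/89.87 = 0.4476
P(Wq > t) = ρ·e^{−(μ−λ)t} = 0.4476·e^{−2.9238}
= 0.4476·0.053729 = 0.024052

Final: 0.024052


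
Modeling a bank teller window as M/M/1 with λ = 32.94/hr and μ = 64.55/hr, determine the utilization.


ρ = λ/μ = 32.94/64.55 = 0.5103

Final: 0.5103


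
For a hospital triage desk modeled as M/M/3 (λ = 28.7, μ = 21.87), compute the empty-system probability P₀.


a = λ/μ = 28.7/21.87 = 1.3123; ρ = a/c = 0.4374
Σ_{k=0}^{2} a^k/k! (terms k=0..2) = 1.00000 + 1.31230 + 0.86107 = 3.17337
Tail: a^3/(3!(1−ρ)) = 2.25995/(6·0.5626) = 0.66954
P₀ = 1/(3.17337 + 0.66954) = 1/3.84290 = 0.260220

Final: 0.260220


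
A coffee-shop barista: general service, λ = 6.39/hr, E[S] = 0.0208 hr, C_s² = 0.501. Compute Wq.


ρ = λ·E[S] = 6.39·0.0208 = 0.1329
E[S²] = E[S]²(1+C_s²) = 0.0208²·(1+0.501) = 0.0006494
Wq = λ·E[S²]/(2(1−ρ)) = 6.39·0.0006494/(2·0.8671) = 0.002393 hr

Final: 0.002393 hr


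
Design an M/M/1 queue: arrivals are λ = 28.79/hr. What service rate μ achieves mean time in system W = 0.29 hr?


W = 1/(μ−λ) ⇒ μ − λ = 1/W = 1/0.29 = 3.4483
μ = λ + 1/W = 28.79 + 3.4483 = 32.2383 per hr

Final: 32.2383 /hr


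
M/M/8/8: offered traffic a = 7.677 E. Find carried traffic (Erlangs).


B(8,7.677) = 0.217485 (Erlang-B)
Carried load = a(1 − B) = 7.677·(1 − 0.217485) = 7.677·0.782515 = 6.0074 E

Final: 6.0074 Erlangs


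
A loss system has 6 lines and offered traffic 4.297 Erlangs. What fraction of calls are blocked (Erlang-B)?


B(c,a) = (a^c/c!) / Σ_{k=0}^{c} a^k/k!
a^6/6! = 8.742983
Σ terms (k=0..6): 1.00000 + 4.29700 + 9.23210 + 13.22345 + 14.20529 + 12.20803 + 8.74298 = 62.908859
B = 8.742983/62.908859 = 0.138979

Final: 0.138979


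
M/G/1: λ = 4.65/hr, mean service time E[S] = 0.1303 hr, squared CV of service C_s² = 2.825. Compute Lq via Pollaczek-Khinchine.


ρ = λ·E[S] = 4.65·0.1303 = 0.6059
Lq = ρ²(1+C_s²)/(2(1−ρ)) = 0.3671·(1+2.825)/(2·0.3941)
= 0.3671·3.8250/0.7882 = 1.78149

Final: 1.78149


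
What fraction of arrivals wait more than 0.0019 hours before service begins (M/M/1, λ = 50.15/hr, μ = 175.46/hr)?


ρ = 50.15/175.46 = 0.2858
P(Wq > t) = ρ·e^{−(μ−λ)t} = 0.2858·e^{−0.2381}
= 0.2858·0.788133 = 0.225264

Final: 0.225264


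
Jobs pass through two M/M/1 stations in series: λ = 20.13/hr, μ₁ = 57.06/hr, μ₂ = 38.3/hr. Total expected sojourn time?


Each node sees arrival rate λ = 20.13/hr (tandem ⇒ throughput preserved).
W₁ = 1/(μ₁−λ) = 1/(57.06−20.13) = 0.02708 hr
W₂ = 1/(μ₂−λ) = 1/(38.3−20.13) = 0.05504 hr
W_total = W₁ + W₂ = 0.02708 + 0.05504 = 0.08211 hr

Final: 0.08211 hr


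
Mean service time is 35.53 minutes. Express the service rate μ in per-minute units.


μ = 1/(service time) in consistent units.
1 minute = 1 min, so μ = 1/35.53 = 0.02815 per minute

Final: 0.02815 /min


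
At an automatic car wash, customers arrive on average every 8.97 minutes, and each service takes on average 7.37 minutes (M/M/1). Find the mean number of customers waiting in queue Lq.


λ = 60/8.97 = 6.6890 /hr
μ = 60/7.37 = 8.1411 /hr
ρ = λ/μ = 6.6890/8.1411 = 0.8216
Lq = ρ²/(1−ρ) = 0.6751/0.1784 = 3.7846

Final: 3.7846


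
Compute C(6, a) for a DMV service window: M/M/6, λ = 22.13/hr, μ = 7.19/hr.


a = λ/μ = 3.0779; ρ = a/6 = 0.5130
P₀ = 0.045167 (from M/M/c formula)
C(c,a) = [a^c/(c!(1−ρ))]·P₀ = [850.18833/(720·0.4870)]·0.045167
= 2.42458·0.045167 = 0.109511

Final: 0.109511


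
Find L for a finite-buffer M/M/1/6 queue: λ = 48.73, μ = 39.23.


ρ = 48.73/39.23 = 1.2422
L = ρ[1 − (K+1)ρ^K + Kρ^(K+1)] / [(1−ρ)(1−ρ^(K+1))]
Numerator: 1.2422·(1 − 7·3.673403 + 6·4.562961) = 3.309044
Denominator: (-0.2422)·(-3.562961) = 0.862812
L = 3.309044/0.862812 = 3.8352

Final: 3.8352


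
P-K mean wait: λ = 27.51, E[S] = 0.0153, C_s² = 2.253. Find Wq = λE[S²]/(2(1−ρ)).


ρ = λ·E[S] = 27.51·0.0153 = 0.4209
E[S²] = E[S]²(1+C_s²) = 0.0153²·(1+2.253) = 0.0007615
Wq = λ·E[S²]/(2(1−ρ)) = 27.51·0.0007615/(2·0.5791) = 0.01809 hr

Final: 0.01809 hr


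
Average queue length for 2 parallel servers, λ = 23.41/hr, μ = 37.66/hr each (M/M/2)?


a = λ/μ = 0.6216; ρ = a/2 = 0.3108
P₀ = 0.525777
Lq = P₀·a^c·ρ / (c!·(1−ρ)²) = 0.525777·0.38640·0.3108/(2·0.47499)
= 0.06647

Final: 0.06647


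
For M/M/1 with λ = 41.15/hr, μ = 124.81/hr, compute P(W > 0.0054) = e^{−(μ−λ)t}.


W ~ Exponential(μ−λ) for M/M/1.
μ − λ = 124.81 − 41.15 = 83.6600
P(W > t) = e^{−(μ−λ)t} = e^{−0.4518} = 0.636504

Final: 0.636504


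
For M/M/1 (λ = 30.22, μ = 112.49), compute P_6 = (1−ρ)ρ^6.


ρ = 30.22/112.49 = 0.2686
P_n = (1−ρ)·ρ^n = (1 − 0.2686)·0.2686^6 = 0.7314·0.0003759 = 0.0002749

Final: 0.0002749


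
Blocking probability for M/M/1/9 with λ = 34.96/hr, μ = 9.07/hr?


ρ = λ/μ = 34.96/9.07 = 3.8545
P_K = (1−ρ)ρ^K/(1−ρ^(K+1)) = (-2.8545·187792.062648)/(1 − 723837.983481)
= -536045.920833/-723836.983481 = 0.740562

Final: 0.740562


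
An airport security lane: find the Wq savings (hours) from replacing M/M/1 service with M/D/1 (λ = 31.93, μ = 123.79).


ρ = 31.93/123.79 = 0.2579
Wq(M/M/1) = ρ/(μ−λ) = 0.2579/91.86 = 0.002808 hr
Wq(M/D/1) = ρ/(2(μ−λ)) = 0.001404 hr
Savings = 0.002808 − 0.001404 = 0.001404 hr

Final: 0.001404 hr


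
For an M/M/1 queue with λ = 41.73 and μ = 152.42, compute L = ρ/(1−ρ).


ρ = λ/μ = 41.73/152.42 = 0.2738
L = ρ/(1−ρ) = 0.2738/(1 − 0.2738) = 0.2738/0.7262 = 0.3770

Final: 0.3770


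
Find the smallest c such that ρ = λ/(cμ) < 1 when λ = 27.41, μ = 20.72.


Stability requires cμ > λ ⇔ c > λ/μ.
λ/μ = 27.41/20.72 = 1.3229
Minimum integer c = ⌊1.3229⌋ + 1 = 2
Check: 2·20.72 = 41.44 > 27.41, while 1·20.72 = 20.72 ≤ 27.41

Final: 2 servers


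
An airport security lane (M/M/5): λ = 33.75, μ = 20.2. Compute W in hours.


a = 1.6708; ρ = 0.3342; P₀ = 0.187562
Lq = P₀·a^c·ρ/(c!(1−ρ)²) = 0.01534
Wq = Lq/λ = 0.01534/33.75 = 0.0004545 hr
W = Wq + 1/μ = 0.0004545 + 0.04950 = 0.04996 hr

Final: 0.04996 hr


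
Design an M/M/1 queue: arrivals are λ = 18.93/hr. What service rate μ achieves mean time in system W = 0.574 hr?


W = 1/(μ−λ) ⇒ μ − λ = 1/W = 1/0.574 = 1.7422
μ = λ + 1/W = 18.93 + 1.7422 = 20.6722 per hr

Final: 20.6722 /hr


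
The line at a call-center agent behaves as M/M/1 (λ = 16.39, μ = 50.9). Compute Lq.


ρ = 16.39/50.9 = 0.3220
Lq = ρ²/(1−ρ) = 0.1037/0.6780 = 0.1529

Final: 0.1529


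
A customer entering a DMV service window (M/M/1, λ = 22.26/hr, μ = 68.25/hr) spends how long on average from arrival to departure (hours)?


W = 1/(μ−λ) = 1/(68.25 − 22.26) = 1/45.99 = 0.02174 hr

Final: 0.02174 hr


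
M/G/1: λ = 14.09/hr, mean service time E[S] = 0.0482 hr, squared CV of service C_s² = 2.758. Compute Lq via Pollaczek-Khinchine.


ρ = λ·E[S] = 14.09·0.0482 = 0.6791
Lq = ρ²(1+C_s²)/(2(1−ρ)) = 0.4612·(1+2.758)/(2·0.3209)
= 0.4612·3.7580/0.6417 = 2.70100

Final: 2.70100


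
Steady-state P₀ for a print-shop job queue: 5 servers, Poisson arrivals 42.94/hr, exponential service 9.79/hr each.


a = λ/μ = 42.94/9.79 = 4.3861; ρ = a/c = 0.8772
Σ_{k=0}^{4} a^k/k! (terms k=0..4) = 1.00000 + 4.38611 + 9.61897 + 14.06329 + 15.42077 = 44.48914
Tail: a^5/(5!(1−ρ)) = 1623.29235/(120·0.1228) = 110.17770
P₀ = 1/(44.48914 + 110.17770) = 1/154.66684 = 0.006466

Final: 0.006466


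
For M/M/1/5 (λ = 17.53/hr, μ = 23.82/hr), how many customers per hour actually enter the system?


ρ = 0.7359; P_K = (1−ρ)ρ^5/(1−ρ^6) = 0.067771
λ_eff = λ(1 − P_K) = 17.53·(1 − 0.067771) = 17.53·0.932229 = 16.3420 /hr

Final: 16.3420 /hr


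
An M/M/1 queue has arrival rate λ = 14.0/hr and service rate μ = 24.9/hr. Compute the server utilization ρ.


ρ = λ/μ = 14.0/24.9 = 0.5622

Final: 0.5622


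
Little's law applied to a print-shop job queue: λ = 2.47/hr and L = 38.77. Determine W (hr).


W = L/λ = 38.77/2.47 = 15.6964 hr

Final: 15.6964 hr


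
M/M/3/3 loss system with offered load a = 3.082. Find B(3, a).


B(c,a) = (a^c/c!) / Σ_{k=0}^{c} a^k/k!
a^3/3! = 4.879178
Σ terms (k=0..3): 1.00000 + 3.08200 + 4.74936 + 4.87918 = 13.710540
B = 4.879178/13.710540 = 0.355871

Final: 0.355871


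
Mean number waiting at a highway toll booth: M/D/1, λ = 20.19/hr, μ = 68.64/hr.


ρ = 20.19/68.64 = 0.2941
M/D/1: Lq = ρ²/(2(1−ρ)) = 0.08652/(2·0.7059) = 0.06129

Final: 0.06129


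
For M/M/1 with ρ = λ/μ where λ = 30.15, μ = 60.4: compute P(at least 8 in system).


ρ = 30.15/60.4 = 0.4992
P(N ≥ n) = ρ^n = 0.4992^8 = 0.003855

Final: 0.003855


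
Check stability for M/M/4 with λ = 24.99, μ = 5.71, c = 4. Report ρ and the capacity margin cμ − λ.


Total capacity cμ = 4·5.71 = 22.84/hr
ρ = λ/(cμ) = 24.99/22.84 = 1.0941
Stable ⇔ ρ < 1: NO
Spare capacity = cμ − λ = 22.84 − 24.99 = -2.15/hr

Final: ρ = 1.0941; unstable; margin = -2.15/hr


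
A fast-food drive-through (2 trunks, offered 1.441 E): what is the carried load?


B(2,1.441) = 0.298410 (Erlang-B)
Carried load = a(1 − B) = 1.441·(1 − 0.298410) = 1.441·0.701590 = 1.0110 E

Final: 1.0110 Erlangs


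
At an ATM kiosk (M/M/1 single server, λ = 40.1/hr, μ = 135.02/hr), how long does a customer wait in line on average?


ρ = 40.1/135.02 = 0.2970
Wq = ρ/(μ−λ) = 0.2970/(135.02 − 40.1) = 0.2970/94.92 = 0.003129 hr

Final: 0.003129 hr


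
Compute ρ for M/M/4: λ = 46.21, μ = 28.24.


ρ = λ/(cμ) = 46.21/(4·28.24) = 46.21/112.96 = 0.4091

Final: 0.4091


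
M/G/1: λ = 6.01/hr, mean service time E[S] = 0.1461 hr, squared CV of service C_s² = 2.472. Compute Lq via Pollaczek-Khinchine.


ρ = λ·E[S] = 6.01·0.1461 = 0.8781
Lq = ρ²(1+C_s²)/(2(1−ρ)) = 0.7710·(1+2.472)/(2·0.1219)
= 0.7710·3.4720/0.2439 = 10.97631

Final: 10.97631


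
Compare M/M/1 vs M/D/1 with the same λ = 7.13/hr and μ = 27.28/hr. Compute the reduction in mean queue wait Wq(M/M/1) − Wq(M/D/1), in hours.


ρ = 7.13/27.28 = 0.2614
Wq(M/M/1) = ρ/(μ−λ) = 0.2614/20.15 = 0.01297 hr
Wq(M/D/1) = ρ/(2(μ−λ)) = 0.006485 hr
Savings = 0.01297 − 0.006485 = 0.006485 hr

Final: 0.006485 hr


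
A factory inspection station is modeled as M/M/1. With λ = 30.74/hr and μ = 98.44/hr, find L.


ρ = λ/μ = 30.74/98.44 = 0.3123
L = ρ/(1−ρ) = 0.3123/(1 − 0.3123) = 0.3123/0.6877 = 0.4541

Final: 0.4541


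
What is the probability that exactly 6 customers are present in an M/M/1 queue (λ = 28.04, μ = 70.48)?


ρ = 28.04/70.48 = 0.3978
P_n = (1−ρ)·ρ^n = (1 − 0.3978)·0.3978^6 = 0.6022·0.003965 = 0.002388

Final: 0.002388


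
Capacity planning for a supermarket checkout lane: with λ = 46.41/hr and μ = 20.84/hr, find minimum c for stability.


Stability requires cμ > λ ⇔ c > λ/μ.
λ/μ = 46.41/20.84 = 2.2270
Minimum integer c = ⌊2.2270⌋ + 1 = 3
Check: 3·20.84 = 62.52 > 46.41, while 2·20.84 = 41.68 ≤ 46.41

Final: 3 servers


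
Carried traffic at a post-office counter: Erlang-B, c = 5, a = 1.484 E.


B(5,1.484) = 0.013656 (Erlang-B)
Carried load = a(1 − B) = 1.484·(1 − 0.013656) = 1.484·0.986344 = 1.4637 E

Final: 1.4637 Erlangs


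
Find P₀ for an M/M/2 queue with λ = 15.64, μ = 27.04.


a = λ/μ = 15.64/27.04 = 0.5784; ρ = a/c = 0.2892
Σ_{k=0}^{1} a^k/k! (terms k=0..1) = 1.00000 + 0.57840 = 1.57840
Tail: a^2/(2!(1−ρ)) = 0.33455/(2·0.7108) = 0.23533
P₀ = 1/(1.57840 + 0.23533) = 1/1.81374 = 0.551348

Final: 0.551348


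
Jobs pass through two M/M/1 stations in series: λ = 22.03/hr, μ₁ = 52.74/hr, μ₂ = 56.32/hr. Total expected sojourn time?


Each node sees arrival rate λ = 22.03/hr (tandem ⇒ throughput preserved).
W₁ = 1/(μ₁−λ) = 1/(52.74−22.03) = 0.03256 hr
W₂ = 1/(μ₂−λ) = 1/(56.32−22.03) = 0.02916 hr
W_total = W₁ + W₂ = 0.03256 + 0.02916 = 0.06173 hr

Final: 0.06173 hr


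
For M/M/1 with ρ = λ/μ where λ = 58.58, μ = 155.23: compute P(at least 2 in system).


ρ = 58.58/155.23 = 0.3774
P(N ≥ n) = ρ^n = 0.3774^2 = 0.142412

Final: 0.142412


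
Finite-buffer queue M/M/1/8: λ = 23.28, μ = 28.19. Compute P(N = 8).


ρ = λ/μ = 23.28/28.19 = 0.8258
P_K = (1−ρ)ρ^K/(1−ρ^(K+1)) = (0.1742·0.216323)/(1 − 0.178645)
= 0.037678/0.821355 = 0.045873

Final: 0.045873


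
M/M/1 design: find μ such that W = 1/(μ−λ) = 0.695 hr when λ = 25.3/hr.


W = 1/(μ−λ) ⇒ μ − λ = 1/W = 1/0.695 = 1.4388
μ = λ + 1/W = 25.3 + 1.4388 = 26.7388 per hr

Final: 26.7388 /hr


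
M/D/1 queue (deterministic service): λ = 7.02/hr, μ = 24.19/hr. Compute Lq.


ρ = 7.02/24.19 = 0.2902
M/D/1: Lq = ρ²/(2(1−ρ)) = 0.08422/(2·0.7098) = 0.05933

Final: 0.05933


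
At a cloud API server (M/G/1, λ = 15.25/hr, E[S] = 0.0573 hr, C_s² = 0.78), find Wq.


ρ = λ·E[S] = 15.25·0.0573 = 0.8738
E[S²] = E[S]²(1+C_s²) = 0.0573²·(1+0.78) = 0.005844
Wq = λ·E[S²]/(2(1−ρ)) = 15.25·0.005844/(2·0.1262) = 0.35318 hr

Final: 0.35318 hr


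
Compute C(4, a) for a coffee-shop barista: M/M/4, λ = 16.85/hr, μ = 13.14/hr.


a = λ/μ = 1.2823; ρ = a/4 = 0.3206
P₀ = 0.276104 (from M/M/c formula)
C(c,a) = [a^c/(c!(1−ρ))]·P₀ = [2.70407/(24·0.6794)]·0.276104
= 0.16583·0.276104 = 0.045787

Final: 0.045787


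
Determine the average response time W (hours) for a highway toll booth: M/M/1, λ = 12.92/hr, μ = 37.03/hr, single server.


W = 1/(μ−λ) = 1/(37.03 − 12.92) = 1/24.11 = 0.04148 hr

Final: 0.04148 hr


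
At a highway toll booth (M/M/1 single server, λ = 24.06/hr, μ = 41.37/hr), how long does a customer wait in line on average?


ρ = 24.06/41.37 = 0.5816
Wq = ρ/(μ−λ) = 0.5816/(41.37 − 24.06) = 0.5816/17.31 = 0.03360 hr

Final: 0.03360 hr


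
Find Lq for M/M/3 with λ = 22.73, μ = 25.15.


a = λ/μ = 0.9038; ρ = a/3 = 0.3013
P₀ = 0.401886
Lq = P₀·a^c·ρ / (c!·(1−ρ)²) = 0.401886·0.73822·0.3013/(6·0.48824)
= 0.03051

Final: 0.03051


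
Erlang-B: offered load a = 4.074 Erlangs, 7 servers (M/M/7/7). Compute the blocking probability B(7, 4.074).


B(c,a) = (a^c/c!) / Σ_{k=0}^{c} a^k/k!
a^7/7! = 3.695870
Σ terms (k=0..7): 1.00000 + 4.07400 + 8.29874 + 11.26969 + 11.47818 + 9.35242 + 6.35029 + 3.69587 = 55.519178
B = 3.695870/55.519178 = 0.066569

Final: 0.066569


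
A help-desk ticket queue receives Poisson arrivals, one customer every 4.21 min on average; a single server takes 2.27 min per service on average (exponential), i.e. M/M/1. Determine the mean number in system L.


λ = 60/4.21 = 14.2518 /hr
μ = 60/2.27 = 26.4317 /hr
ρ = λ/μ = 14.2518/26.4317 = 0.5392
L = ρ/(1−ρ) = 0.5392/0.4608 = 1.1701

Final: 1.1701


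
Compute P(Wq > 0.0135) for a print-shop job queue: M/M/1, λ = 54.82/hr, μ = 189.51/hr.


ρ = 54.82/189.51 = 0.2893
P(Wq > t) = ρ·e^{−(μ−λ)t} = 0.2893·e^{−1.8183}
= 0.2893·0.162299 = 0.046949

Final: 0.046949


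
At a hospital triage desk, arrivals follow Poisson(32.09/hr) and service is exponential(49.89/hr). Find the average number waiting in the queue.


ρ = 32.09/49.89 = 0.6432
Lq = ρ²/(1−ρ) = 0.4137/0.3568 = 1.1596

Final: 1.1596


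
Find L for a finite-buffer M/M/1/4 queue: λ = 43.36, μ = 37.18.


ρ = 43.36/37.18 = 1.1662
L = ρ[1 − (K+1)ρ^K + Kρ^(K+1)] / [(1−ρ)(1−ρ^(K+1))]
Numerator: 1.1662·(1 − 5·1.849778 + 4·2.157245) = 0.443269
Denominator: (-0.1662)·(-1.157245) = 0.192355
L = 0.443269/0.192355 = 2.3044

Final: 2.3044


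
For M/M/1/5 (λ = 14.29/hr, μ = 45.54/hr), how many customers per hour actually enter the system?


ρ = 0.3138; P_K = (1−ρ)ρ^5/(1−ρ^6) = 0.002090
λ_eff = λ(1 − P_K) = 14.29·(1 − 0.002090) = 14.29·0.997910 = 14.2601 /hr

Final: 14.2601 /hr


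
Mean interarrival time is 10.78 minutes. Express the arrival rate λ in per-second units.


λ = 1/(interarrival time) in consistent units.
1 second = 0.0166667 min, so λ = 0.0166667/10.78 = 0.001546 per second

Final: 0.001546 /sec


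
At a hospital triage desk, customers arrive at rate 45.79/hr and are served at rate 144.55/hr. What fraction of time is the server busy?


ρ = λ/μ = 45.79/144.55 = 0.3168

Final: 0.3168


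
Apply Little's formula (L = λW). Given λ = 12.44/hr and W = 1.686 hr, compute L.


L = λW = 12.44·1.686 = 20.9738

Final: 20.9738


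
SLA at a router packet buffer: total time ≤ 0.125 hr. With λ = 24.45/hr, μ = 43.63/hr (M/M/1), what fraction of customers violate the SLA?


W ~ Exponential(μ−λ) for M/M/1.
μ − λ = 43.63 − 24.45 = 19.1800
P(W > t) = e^{−(μ−λ)t} = e^{−2.3975} = 0.090945

Final: 0.090945


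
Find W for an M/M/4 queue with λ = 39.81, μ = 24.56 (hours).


a = 1.6209; ρ = 0.4052; P₀ = 0.195006
Lq = P₀·a^c·ρ/(c!(1−ρ)²) = 0.06425
Wq = Lq/λ = 0.06425/39.81 = 0.001614 hr
W = Wq + 1/μ = 0.001614 + 0.04072 = 0.04233 hr

Final: 0.04233 hr


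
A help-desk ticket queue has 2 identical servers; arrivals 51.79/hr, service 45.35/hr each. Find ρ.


ρ = λ/(cμ) = 51.79/(2·45.35) = 51.79/90.70 = 0.5710

Final: 0.5710


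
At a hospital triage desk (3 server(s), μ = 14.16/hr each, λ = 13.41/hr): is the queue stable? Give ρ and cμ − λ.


Total capacity cμ = 3·14.16 = 42.48/hr
ρ = λ/(cμ) = 13.41/42.48 = 0.3157
Stable ⇔ ρ < 1: YES
Spare capacity = cμ − λ = 42.48 − 13.41 = 29.07/hr

Final: ρ = 0.3157; stable; margin = 29.07/hr


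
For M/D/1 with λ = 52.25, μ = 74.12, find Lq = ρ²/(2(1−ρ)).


ρ = 52.25/74.12 = 0.7049
M/D/1: Lq = ρ²/(2(1−ρ)) = 0.4969/(2·0.2951) = 0.84209

Final: 0.84209


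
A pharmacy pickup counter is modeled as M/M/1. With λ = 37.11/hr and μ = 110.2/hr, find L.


ρ = λ/μ = 37.11/110.2 = 0.3368
L = ρ/(1−ρ) = 0.3368/(1 − 0.3368) = 0.3368/0.6632 = 0.5077

Final: 0.5077


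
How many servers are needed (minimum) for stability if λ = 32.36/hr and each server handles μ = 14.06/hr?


Stability requires cμ > λ ⇔ c > λ/μ.
λ/μ = 32.36/14.06 = 2.3016
Minimum integer c = ⌊2.3016⌋ + 1 = 3
Check: 3·14.06 = 42.18 > 32.36, while 2·14.06 = 28.12 ≤ 32.36

Final: 3 servers


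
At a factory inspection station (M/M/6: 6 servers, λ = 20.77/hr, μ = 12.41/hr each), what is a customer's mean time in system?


a = 1.6737; ρ = 0.2789; P₀ = 0.187468
Lq = P₀·a^c·ρ/(c!(1−ρ)²) = 0.003070
Wq = Lq/λ = 0.003070/20.77 = 0.0001478 hr
W = Wq + 1/μ = 0.0001478 + 0.08058 = 0.08073 hr

Final: 0.08073 hr


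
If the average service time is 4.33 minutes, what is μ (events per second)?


μ = 1/(service time) in consistent units.
1 second = 0.0166667 min, so μ = 0.0166667/4.33 = 0.003849 per second

Final: 0.003849 /sec


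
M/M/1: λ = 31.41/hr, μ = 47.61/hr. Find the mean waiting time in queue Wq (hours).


ρ = 31.41/47.61 = 0.6597
Wq = ρ/(μ−λ) = 0.6597/(47.61 − 31.41) = 0.6597/16.20 = 0.04072 hr

Final: 0.04072 hr


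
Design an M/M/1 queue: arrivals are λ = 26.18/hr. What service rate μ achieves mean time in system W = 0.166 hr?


W = 1/(μ−λ) ⇒ μ − λ = 1/W = 1/0.166 = 6.0241
μ = λ + 1/W = 26.18 + 6.0241 = 32.2041 per hr

Final: 32.2041 /hr


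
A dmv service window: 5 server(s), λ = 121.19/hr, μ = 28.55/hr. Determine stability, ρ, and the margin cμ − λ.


Total capacity cμ = 5·28.55 = 142.75/hr
ρ = λ/(cμ) = 121.19/142.75 = 0.8490
Stable ⇔ ρ < 1: YES
Spare capacity = cμ − λ = 142.75 − 121.19 = 21.56/hr

Final: ρ = 0.8490; stable; margin = 21.56/hr


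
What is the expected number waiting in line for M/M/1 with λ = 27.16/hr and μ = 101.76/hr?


ρ = 27.16/101.76 = 0.2669
Lq = ρ²/(1−ρ) = 0.07124/0.7331 = 0.09717

Final: 0.09717


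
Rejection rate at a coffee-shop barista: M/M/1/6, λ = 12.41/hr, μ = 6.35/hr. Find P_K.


ρ = λ/μ = 12.41/6.35 = 1.9543
P_K = (1−ρ)ρ^K/(1−ρ^(K+1)) = (-0.9543·55.717079)/(1 − 108.889598)
= -53.172519/-107.889598 = 0.492842

Final: 0.492842


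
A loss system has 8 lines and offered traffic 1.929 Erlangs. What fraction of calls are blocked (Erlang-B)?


B(c,a) = (a^c/c!) / Σ_{k=0}^{c} a^k/k!
a^8/8! = 0.004755
Σ terms (k=0..8): 1.00000 + 1.92900 + 1.86052 + 1.19631 + 0.57692 + 0.22258 + 0.07156 + 0.01972 + 0.004755 = 6.881367
B = 0.004755/6.881367 = 0.0006910

Final: 0.0006910


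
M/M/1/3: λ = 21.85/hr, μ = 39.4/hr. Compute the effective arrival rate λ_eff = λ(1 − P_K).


ρ = 0.5546; P_K = (1−ρ)ρ^3/(1−ρ^4) = 0.083907
λ_eff = λ(1 − P_K) = 21.85·(1 − 0.083907) = 21.85·0.916093 = 20.0166 /hr

Final: 20.0166 /hr


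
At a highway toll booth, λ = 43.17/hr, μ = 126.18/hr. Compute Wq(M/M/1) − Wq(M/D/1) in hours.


ρ = 43.17/126.18 = 0.3421
Wq(M/M/1) = ρ/(μ−λ) = 0.3421/83.01 = 0.004122 hr
Wq(M/D/1) = ρ/(2(μ−λ)) = 0.002061 hr
Savings = 0.004122 − 0.002061 = 0.002061 hr

Final: 0.002061 hr


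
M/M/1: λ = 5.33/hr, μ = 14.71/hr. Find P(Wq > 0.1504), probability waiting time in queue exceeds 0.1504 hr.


ρ = 5.33/14.71 = 0.3623
P(Wq > t) = ρ·e^{−(μ−λ)t} = 0.3623·e^{−1.4108}
= 0.3623·0.243960 = 0.088396

Final: 0.088396


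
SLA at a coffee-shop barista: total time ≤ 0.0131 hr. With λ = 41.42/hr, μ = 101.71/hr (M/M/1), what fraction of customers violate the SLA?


W ~ Exponential(μ−λ) for M/M/1.
μ − λ = 101.71 − 41.42 = 60.2900
P(W > t) = e^{−(μ−λ)t} = e^{−0.7898} = 0.453936

Final: 0.453936


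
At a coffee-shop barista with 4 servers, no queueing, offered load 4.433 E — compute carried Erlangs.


B(4,4.433) = 0.350802 (Erlang-B)
Carried load = a(1 − B) = 4.433·(1 − 0.350802) = 4.433·0.649198 = 2.8779 E

Final: 2.8779 Erlangs


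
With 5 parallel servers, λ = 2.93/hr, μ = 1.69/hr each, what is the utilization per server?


ρ = λ/(cμ) = 2.93/(5·1.69) = 2.93/8.45 = 0.3467

Final: 0.3467


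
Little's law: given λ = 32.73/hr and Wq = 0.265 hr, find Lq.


Lq = λWq = 32.73·0.265 = 8.6734

Final: 8.6734


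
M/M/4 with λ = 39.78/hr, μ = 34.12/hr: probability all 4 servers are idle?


a = λ/μ = 39.78/34.12 = 1.1659; ρ = a/c = 0.2915
Σ_{k=0}^{3} a^k/k! (terms k=0..3) = 1.00000 + 1.16589 + 0.67964 + 0.26413 = 3.10966
Tail: a^4/(4!(1−ρ)) = 1.84766/(24·0.7085) = 0.10866
P₀ = 1/(3.10966 + 0.10866) = 1/3.21831 = 0.310722

Final: 0.310722


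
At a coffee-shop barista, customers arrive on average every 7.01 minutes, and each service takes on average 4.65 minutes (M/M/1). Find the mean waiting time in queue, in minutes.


λ = 60/7.01 = 8.5592 /hr
μ = 60/4.65 = 12.9032 /hr
ρ = λ/μ = 8.5592/12.9032 = 0.6633
Wq = ρ/(μ−λ) = 0.6633/(12.9032−8.5592) = 0.15270 hr
In minutes: 0.15270·60 = 9.162 min

Final: 9.162 min


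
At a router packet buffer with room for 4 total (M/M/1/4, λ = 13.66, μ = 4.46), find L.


ρ = 13.66/4.46 = 3.0628
L = ρ[1 − (K+1)ρ^K + Kρ^(K+1)] / [(1−ρ)(1−ρ^(K+1))]
Numerator: 3.0628·(1 − 5·87.996087 + 4·269.512680) = 1957.331857
Denominator: (-2.0628)·(-268.512680) = 553.882659
L = 1957.331857/553.882659 = 3.5338

Final: 3.5338


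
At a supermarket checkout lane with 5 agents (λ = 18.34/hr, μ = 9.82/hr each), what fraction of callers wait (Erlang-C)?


a = λ/μ = 1.8676; ρ = a/5 = 0.3735
P₀ = 0.153693 (from M/M/c formula)
C(c,a) = [a^c/(c!(1−ρ))]·P₀ = [22.72162/(120·0.6265)]·0.153693
= 0.30224·0.153693 = 0.046452

Final: 0.046452


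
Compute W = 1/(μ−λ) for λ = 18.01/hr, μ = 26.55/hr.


W = 1/(μ−λ) = 1/(26.55 − 18.01) = 1/8.54 = 0.1171 hr

Final: 0.1171 hr


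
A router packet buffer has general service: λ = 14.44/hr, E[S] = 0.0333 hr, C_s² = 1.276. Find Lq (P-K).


ρ = λ·E[S] = 14.44·0.0333 = 0.4809
Lq = ρ²(1+C_s²)/(2(1−ρ)) = 0.2312·(1+1.276)/(2·0.5191)
= 0.2312·2.2760/1.0383 = 0.50684

Final: 0.50684


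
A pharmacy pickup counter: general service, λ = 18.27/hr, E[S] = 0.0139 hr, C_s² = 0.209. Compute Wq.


ρ = λ·E[S] = 18.27·0.0139 = 0.2540
E[S²] = E[S]²(1+C_s²) = 0.0139²·(1+0.209) = 0.0002336
Wq = λ·E[S²]/(2(1−ρ)) = 18.27·0.0002336/(2·0.7460) = 0.002860 hr

Final: 0.002860 hr


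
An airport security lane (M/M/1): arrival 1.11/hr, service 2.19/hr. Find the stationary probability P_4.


ρ = 1.11/2.19 = 0.5068
P_n = (1−ρ)·ρ^n = (1 − 0.5068)·0.5068^4 = 0.4932·0.065996 = 0.032546

Final: 0.032546


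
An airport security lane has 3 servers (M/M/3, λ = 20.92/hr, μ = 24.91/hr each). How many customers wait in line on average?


a = λ/μ = 0.8398; ρ = a/3 = 0.2799
P₀ = 0.429262
Lq = P₀·a^c·ρ / (c!·(1−ρ)²) = 0.429262·0.59233·0.2799/(6·0.51848)
= 0.02288

Final: 0.02288


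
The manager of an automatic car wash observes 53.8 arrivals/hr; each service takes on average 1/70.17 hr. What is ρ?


ρ = λ/μ = 53.8/70.17 = 0.7667

Final: 0.7667


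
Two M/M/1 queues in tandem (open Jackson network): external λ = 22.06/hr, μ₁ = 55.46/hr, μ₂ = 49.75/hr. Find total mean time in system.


Each node sees arrival rate λ = 22.06/hr (tandem ⇒ throughput preserved).
W₁ = 1/(μ₁−λ) = 1/(55.46−22.06) = 0.02994 hr
W₂ = 1/(μ₂−λ) = 1/(49.75−22.06) = 0.03611 hr
W_total = W₁ + W₂ = 0.02994 + 0.03611 = 0.06605 hr

Final: 0.06605 hr


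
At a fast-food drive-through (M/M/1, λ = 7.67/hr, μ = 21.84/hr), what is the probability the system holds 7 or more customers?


ρ = 7.67/21.84 = 0.3512
P(N ≥ n) = ρ^n = 0.3512^7 = 0.0006589

Final: 0.0006589


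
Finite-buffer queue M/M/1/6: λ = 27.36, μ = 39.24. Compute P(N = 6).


ρ = λ/μ = 27.36/39.24 = 0.6972
P_K = (1−ρ)ρ^K/(1−ρ^(K+1)) = (0.3028·0.114901)/(1 − 0.080114)
= 0.034786/0.919886 = 0.037816

Final: 0.037816


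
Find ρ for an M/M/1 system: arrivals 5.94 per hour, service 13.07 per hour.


ρ = λ/μ = 5.94/13.07 = 0.4545

Final: 0.4545


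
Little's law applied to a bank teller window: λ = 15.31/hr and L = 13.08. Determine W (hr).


W = L/λ = 13.08/15.31 = 0.8543 hr

Final: 0.8543 hr


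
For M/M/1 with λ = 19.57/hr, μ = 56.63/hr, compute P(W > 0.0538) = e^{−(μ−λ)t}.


W ~ Exponential(μ−λ) for M/M/1.
μ − λ = 56.63 − 19.57 = 37.0600
P(W > t) = e^{−(μ−λ)t} = e^{−1.9938} = 0.136173

Final: 0.136173


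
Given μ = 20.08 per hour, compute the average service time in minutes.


Mean service time = 1/μ = 1/20.08 hour = 0.04980 hour
In minutes: 0.04980 × 60 = 2.9880 min

Final: 2.9880 min


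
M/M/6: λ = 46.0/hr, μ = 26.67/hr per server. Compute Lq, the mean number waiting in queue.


a = λ/μ = 1.7248; ρ = a/6 = 0.2875
P₀ = 0.178105
Lq = P₀·a^c·ρ / (c!·(1−ρ)²) = 0.178105·26.32746·0.2875/(720·0.50771)
= 0.003687

Final: 0.003687


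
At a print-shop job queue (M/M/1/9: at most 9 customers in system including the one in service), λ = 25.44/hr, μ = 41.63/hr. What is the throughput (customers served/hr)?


ρ = 0.6111; P_K = (1−ρ)ρ^9/(1−ρ^10) = 0.004656
λ_eff = λ(1 − P_K) = 25.44·(1 − 0.004656) = 25.44·0.995344 = 25.3216 /hr

Final: 25.3216 /hr


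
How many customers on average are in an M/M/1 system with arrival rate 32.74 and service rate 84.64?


ρ = λ/μ = 32.74/84.64 = 0.3868
L = ρ/(1−ρ) = 0.3868/(1 − 0.3868) = 0.3868/0.6132 = 0.6308

Final: 0.6308


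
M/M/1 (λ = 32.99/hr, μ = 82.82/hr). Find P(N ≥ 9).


ρ = 32.99/82.82 = 0.3983
P(N ≥ n) = ρ^n = 0.3983^9 = 0.0002525

Final: 0.0002525


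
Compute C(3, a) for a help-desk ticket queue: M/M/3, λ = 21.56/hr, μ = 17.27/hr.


a = λ/μ = 1.2484; ρ = a/3 = 0.4161
P₀ = 0.279090 (from M/M/c formula)
C(c,a) = [a^c/(c!(1−ρ))]·P₀ = [1.94567/(6·0.5839)]·0.279090
= 0.55540·0.279090 = 0.155007

Final: 0.155007


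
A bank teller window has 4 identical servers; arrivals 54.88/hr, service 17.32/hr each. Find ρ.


ρ = λ/(cμ) = 54.88/(4·17.32) = 54.88/69.28 = 0.7921

Final: 0.7921


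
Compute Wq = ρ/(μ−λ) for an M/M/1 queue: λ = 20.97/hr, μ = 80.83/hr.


ρ = 20.97/80.83 = 0.2594
Wq = ρ/(μ−λ) = 0.2594/(80.83 − 20.97) = 0.2594/59.86 = 0.004334 hr

Final: 0.004334 hr


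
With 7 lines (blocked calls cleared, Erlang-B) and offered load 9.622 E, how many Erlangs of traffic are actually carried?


B(7,9.622) = 0.391781 (Erlang-B)
Carried load = a(1 − B) = 9.622·(1 − 0.391781) = 9.622·0.608219 = 5.8523 E

Final: 5.8523 Erlangs


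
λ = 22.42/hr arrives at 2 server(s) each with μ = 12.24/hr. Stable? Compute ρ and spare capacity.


Total capacity cμ = 2·12.24 = 24.48/hr
ρ = λ/(cμ) = 22.42/24.48 = 0.9158
Stable ⇔ ρ < 1: YES
Spare capacity = cμ − λ = 24.48 − 22.42 = 2.06/hr

Final: ρ = 0.9158; stable; margin = 2.06/hr


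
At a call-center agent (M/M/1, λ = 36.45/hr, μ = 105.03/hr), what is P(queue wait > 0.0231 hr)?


ρ = 36.45/105.03 = 0.3470
P(Wq > t) = ρ·e^{−(μ−λ)t} = 0.3470·e^{−1.5842}
= 0.3470·0.205112 = 0.071183

Final: 0.071183


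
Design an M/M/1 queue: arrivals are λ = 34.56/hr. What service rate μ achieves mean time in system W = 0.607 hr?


W = 1/(μ−λ) ⇒ μ − λ = 1/W = 1/0.607 = 1.6474
μ = λ + 1/W = 34.56 + 1.6474 = 36.2074 per hr

Final: 36.2074 /hr


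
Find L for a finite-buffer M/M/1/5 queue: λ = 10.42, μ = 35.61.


ρ = 10.42/35.61 = 0.2926
L = ρ[1 − (K+1)ρ^K + Kρ^(K+1)] / [(1−ρ)(1−ρ^(K+1))]
Numerator: 0.2926·(1 − 6·0.002145 + 5·0.0006277) = 0.289766
Denominator: (0.7074)·(0.999372) = 0.706942
L = 0.289766/0.706942 = 0.4099

Final: 0.4099


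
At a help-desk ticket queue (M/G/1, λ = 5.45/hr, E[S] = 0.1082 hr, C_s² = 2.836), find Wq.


ρ = λ·E[S] = 5.45·0.1082 = 0.5897
E[S²] = E[S]²(1+C_s²) = 0.1082²·(1+2.836) = 0.044909
Wq = λ·E[S²]/(2(1−ρ)) = 5.45·0.044909/(2·0.4103) = 0.29825 hr

Final: 0.29825 hr


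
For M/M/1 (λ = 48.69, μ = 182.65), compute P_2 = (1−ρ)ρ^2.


ρ = 48.69/182.65 = 0.2666
P_n = (1−ρ)·ρ^n = (1 − 0.2666)·0.2666^2 = 0.7334·0.071062 = 0.052119

Final: 0.052119


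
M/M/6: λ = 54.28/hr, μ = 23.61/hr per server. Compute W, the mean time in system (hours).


a = 2.2990; ρ = 0.3832; P₀ = 0.100012
Lq = P₀·a^c·ρ/(c!(1−ρ)²) = 0.02066
Wq = Lq/λ = 0.02066/54.28 = 0.0003805 hr
W = Wq + 1/μ = 0.0003805 + 0.04235 = 0.04274 hr

Final: 0.04274 hr


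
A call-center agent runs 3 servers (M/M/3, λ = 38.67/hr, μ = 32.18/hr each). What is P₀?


a = λ/μ = 38.67/32.18 = 1.2017; ρ = a/c = 0.4006
Σ_{k=0}^{2} a^k/k! (terms k=0..2) = 1.00000 + 1.20168 + 0.72202 = 2.92369
Tail: a^3/(3!(1−ρ)) = 1.73526/(6·0.5994) = 0.48247
P₀ = 1/(2.92369 + 0.48247) = 1/3.40616 = 0.293586

Final: 0.293586


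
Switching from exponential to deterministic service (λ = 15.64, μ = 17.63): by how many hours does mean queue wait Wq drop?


ρ = 15.64/17.63 = 0.8871
Wq(M/M/1) = ρ/(μ−λ) = 0.8871/1.99 = 0.44579 hr
Wq(M/D/1) = ρ/(2(μ−λ)) = 0.22290 hr
Savings = 0.44579 − 0.22290 = 0.22290 hr

Final: 0.22290 hr


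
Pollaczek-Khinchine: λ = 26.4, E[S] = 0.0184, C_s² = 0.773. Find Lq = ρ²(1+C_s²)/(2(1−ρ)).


ρ = λ·E[S] = 26.4·0.0184 = 0.4858
Lq = ρ²(1+C_s²)/(2(1−ρ)) = 0.2360·(1+0.773)/(2·0.5142)
= 0.2360·1.7730/1.0285 = 0.40678

Final: 0.40678


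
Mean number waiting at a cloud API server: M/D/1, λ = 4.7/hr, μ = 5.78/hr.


ρ = 4.7/5.78 = 0.8131
M/D/1: Lq = ρ²/(2(1−ρ)) = 0.6612/(2·0.1869) = 1.76935

Final: 1.76935


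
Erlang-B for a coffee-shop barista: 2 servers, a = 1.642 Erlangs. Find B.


B(c,a) = (a^c/c!) / Σ_{k=0}^{c} a^k/k!
a^2/2! = 1.348082
Σ terms (k=0..2): 1.00000 + 1.64200 + 1.34808 = 3.990082
B = 1.348082/3.990082 = 0.337858

Final: 0.337858


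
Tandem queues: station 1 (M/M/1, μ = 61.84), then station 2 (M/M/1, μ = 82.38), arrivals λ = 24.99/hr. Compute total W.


Each node sees arrival rate λ = 24.99/hr (tandem ⇒ throughput preserved).
W₁ = 1/(μ₁−λ) = 1/(61.84−24.99) = 0.02714 hr
W₂ = 1/(μ₂−λ) = 1/(82.38−24.99) = 0.01742 hr
W_total = W₁ + W₂ = 0.02714 + 0.01742 = 0.04456 hr

Final: 0.04456 hr


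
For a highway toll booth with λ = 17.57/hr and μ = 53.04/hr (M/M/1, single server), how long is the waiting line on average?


ρ = 17.57/53.04 = 0.3313
Lq = ρ²/(1−ρ) = 0.1097/0.6687 = 0.1641

Final: 0.1641


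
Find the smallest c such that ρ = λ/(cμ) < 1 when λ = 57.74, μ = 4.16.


Stability requires cμ > λ ⇔ c > λ/μ.
λ/μ = 57.74/4.16 = 13.8798
Minimum integer c = ⌊13.8798⌋ + 1 = 14
Check: 14·4.16 = 58.24 > 57.74, while 13·4.16 = 54.08 ≤ 57.74

Final: 14 servers


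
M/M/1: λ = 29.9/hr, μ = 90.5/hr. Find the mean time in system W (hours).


W = 1/(μ−λ) = 1/(90.5 − 29.9) = 1/60.60 = 0.01650 hr

Final: 0.01650 hr


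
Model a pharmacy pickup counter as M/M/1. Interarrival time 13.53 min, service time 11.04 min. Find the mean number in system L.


λ = 60/13.53 = 4.4346 /hr
μ = 60/11.04 = 5.4348 /hr
ρ = λ/μ = 4.4346/5.4348 = 0.8160
L = ρ/(1−ρ) = 0.8160/0.1840 = 4.4337

Final: 4.4337


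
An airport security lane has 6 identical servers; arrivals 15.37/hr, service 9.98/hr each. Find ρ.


ρ = λ/(cμ) = 15.37/(6·9.98) = 15.37/59.88 = 0.2567

Final: 0.2567


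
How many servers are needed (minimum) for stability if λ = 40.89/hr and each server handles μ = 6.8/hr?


Stability requires cμ > λ ⇔ c > λ/μ.
λ/μ = 40.89/6.8 = 6.0132
Minimum integer c = ⌊6.0132⌋ + 1 = 7
Check: 7·6.8 = 47.60 > 40.89, while 6·6.8 = 40.80 ≤ 40.89

Final: 7 servers


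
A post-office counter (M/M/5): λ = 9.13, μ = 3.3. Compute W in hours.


a = 2.7667; ρ = 0.5533; P₀ = 0.060281
Lq = P₀·a^c·ρ/(c!(1−ρ)²) = 0.22584
Wq = Lq/λ = 0.22584/9.13 = 0.02474 hr
W = Wq + 1/μ = 0.02474 + 0.30303 = 0.32777 hr

Final: 0.32777 hr


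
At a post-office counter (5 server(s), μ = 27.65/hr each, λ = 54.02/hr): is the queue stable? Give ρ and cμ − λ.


Total capacity cμ = 5·27.65 = 138.25/hr
ρ = λ/(cμ) = 54.02/138.25 = 0.3907
Stable ⇔ ρ < 1: YES
Spare capacity = cμ − λ = 138.25 − 54.02 = 84.23/hr

Final: ρ = 0.3907; stable; margin = 84.23/hr


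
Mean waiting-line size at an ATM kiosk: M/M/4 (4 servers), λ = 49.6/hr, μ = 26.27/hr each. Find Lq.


a = λ/μ = 1.8881; ρ = a/4 = 0.4720
P₀ = 0.147162
Lq = P₀·a^c·ρ / (c!·(1−ρ)²) = 0.147162·12.70827·0.4720/(24·0.27876)
= 0.13195

Final: 0.13195


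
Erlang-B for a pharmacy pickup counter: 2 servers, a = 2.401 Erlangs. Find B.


B(c,a) = (a^c/c!) / Σ_{k=0}^{c} a^k/k!
a^2/2! = 2.882400
Σ terms (k=0..2): 1.00000 + 2.40100 + 2.88240 = 6.283400
B = 2.882400/6.283400 = 0.458733

Final: 0.458733


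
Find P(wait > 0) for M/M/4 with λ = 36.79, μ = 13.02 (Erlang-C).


a = λ/μ = 2.8257; ρ = a/4 = 0.7064
P₀ = 0.048484 (from M/M/c formula)
C(c,a) = [a^c/(c!(1−ρ))]·P₀ = [63.74927/(24·0.2936)]·0.048484
= 9.04748·0.048484 = 0.438656

Final: 0.438656
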